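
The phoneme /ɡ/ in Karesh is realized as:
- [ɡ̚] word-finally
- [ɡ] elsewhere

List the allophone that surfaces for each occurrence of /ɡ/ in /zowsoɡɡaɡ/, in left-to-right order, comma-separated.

Occurrence 1 (position 6): no conditioning environment matches → elsewhere allophone [ɡ].
Occurrence 2 (position 7): no conditioning environment matches → elsewhere allophone [ɡ].
Occurrence 3 (position 9): word-finally → [ɡ̚].

[ɡ], [ɡ], [ɡ̚]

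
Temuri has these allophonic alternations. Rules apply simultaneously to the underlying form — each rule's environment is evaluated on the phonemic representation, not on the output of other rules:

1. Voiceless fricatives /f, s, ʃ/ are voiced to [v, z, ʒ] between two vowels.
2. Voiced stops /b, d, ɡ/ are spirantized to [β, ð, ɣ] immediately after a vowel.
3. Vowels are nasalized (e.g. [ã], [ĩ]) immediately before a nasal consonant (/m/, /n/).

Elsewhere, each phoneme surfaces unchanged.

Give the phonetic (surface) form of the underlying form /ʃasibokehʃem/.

/ʃ/ (word-initial) is in the target of rule 1 but the environment (between two vowels) is not met → [ʃ].
/a/ (between /ʃ/ and /s/): rule 3 targets it, but not before a nasal consonant → unchanged [a].
/s/ meets the environment for rule 1 (between two vowels) → [z].
/i/ (between /s/ and /b/): rule 3 targets it, but not before a nasal consonant → unchanged [i].
/b/ — between /i/ and /o/, immediately after a vowel — surfaces as [β] (rule 2).
/o/ — between /b/ and /k/; rule 3 does not apply here → [o].
/e/ (between /k/ and /h/): rule 3 targets it, but not before a nasal consonant → unchanged [e].
/ʃ/ (between /h/ and /e/) fails the environment for rule 1, so it stays [ʃ].
/e/ (between /ʃ/ and /m/) occurs before a nasal consonant → [ẽ] by rule 3.

[ʃaziβokehʃẽm]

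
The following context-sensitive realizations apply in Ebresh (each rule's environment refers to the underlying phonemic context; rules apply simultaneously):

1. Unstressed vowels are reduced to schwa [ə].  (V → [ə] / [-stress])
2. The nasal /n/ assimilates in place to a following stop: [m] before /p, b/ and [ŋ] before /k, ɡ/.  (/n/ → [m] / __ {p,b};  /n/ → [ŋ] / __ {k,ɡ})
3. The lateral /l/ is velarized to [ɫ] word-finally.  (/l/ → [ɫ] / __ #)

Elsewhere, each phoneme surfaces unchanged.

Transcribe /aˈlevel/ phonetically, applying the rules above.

[əˈlevəɫ]

/a/ (word-initial): in an unstressed syllable, so rule 1 applies → [ə].
/l/ (between /a/ and /e/) fails the environment for rule 3, so it stays [l].
/e/ — between /l/ and /v/; rule 1 does not apply here → [e].
/v/ (between /e/ and /e/) is unaffected → [v].
/e/ (between /v/ and /l/) occurs in an unstressed syllable → [ə] by rule 1.
/l/ (word-final): word-finally, so rule 3 applies → [ɫ].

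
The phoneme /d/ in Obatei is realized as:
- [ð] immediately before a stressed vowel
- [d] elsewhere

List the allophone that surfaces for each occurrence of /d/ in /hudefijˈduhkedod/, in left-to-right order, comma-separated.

Occurrence 1 (position 3): no conditioning environment matches → elsewhere allophone [d].
Occurrence 2 (position 8): immediately before a stressed vowel → [ð].
Occurrence 3 (position 13): no conditioning environment matches → elsewhere allophone [d].
Occurrence 4 (position 15): no conditioning environment matches → elsewhere allophone [d].

[d], [ð], [d], [d]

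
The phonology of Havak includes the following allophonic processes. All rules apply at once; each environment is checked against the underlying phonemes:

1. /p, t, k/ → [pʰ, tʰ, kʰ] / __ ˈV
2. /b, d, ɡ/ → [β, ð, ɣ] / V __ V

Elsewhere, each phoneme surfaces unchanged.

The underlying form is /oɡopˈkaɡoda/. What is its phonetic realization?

/ɡ/ (between /o/ and /o/): between two vowels, so rule 2 applies → [ɣ].
/p/ (between /o/ and /k/) fails the environment for rule 1, so it stays [p].
/k/ meets the environment for rule 1 (immediately before a stressed vowel) → [kʰ].
/ɡ/ — between /a/ and /o/, between two vowels — surfaces as [ɣ] (rule 2).
Rule 2 applies to /d/ (between /o/ and /a/: between two vowels) → [ð].

[oɣopˈkʰaɣoða]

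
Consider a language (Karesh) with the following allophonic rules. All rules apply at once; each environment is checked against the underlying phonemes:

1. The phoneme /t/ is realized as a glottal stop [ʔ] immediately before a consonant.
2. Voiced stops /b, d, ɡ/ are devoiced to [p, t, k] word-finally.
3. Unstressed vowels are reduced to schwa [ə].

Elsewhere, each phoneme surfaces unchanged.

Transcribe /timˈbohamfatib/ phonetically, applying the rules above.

[təmˈbohəmfətəp]

/t/ (word-initial) is in the target of rule 1 but the environment (immediately before a consonant) is not met → [t].
Rule 3 applies to /i/ (between /t/ and /m/: in an unstressed syllable) → [ə].
/m/ (between /i/ and /b/): no rule targets it → [m].
/b/ (between /m/ and /o/) fails the environment for rule 2, so it stays [b].
/o/ (between /b/ and /h/) fails the environment for rule 3, so it stays [o].
/h/ stays [h].
/a/ meets the environment for rule 3 (in an unstressed syllable) → [ə].
/m/ — not in any rule's target class → [m].
/f/ (between /m/ and /a/): no rule targets it → [f].
/a/ (between /f/ and /t/): in an unstressed syllable, so rule 3 applies → [ə].
/t/ — between /a/ and /i/; rule 1 does not apply here → [t].
Rule 3 applies to /i/ (between /t/ and /b/: in an unstressed syllable) → [ə].
/b/ (word-final): word-finally, so rule 2 applies → [p].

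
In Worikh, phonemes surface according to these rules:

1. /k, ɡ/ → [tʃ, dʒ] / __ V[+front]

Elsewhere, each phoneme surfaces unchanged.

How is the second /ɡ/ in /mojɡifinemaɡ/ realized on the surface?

/ɡ/ (word-final) is in the target of rule 1 but the environment (before a front vowel) is not met → [ɡ].

[ɡ]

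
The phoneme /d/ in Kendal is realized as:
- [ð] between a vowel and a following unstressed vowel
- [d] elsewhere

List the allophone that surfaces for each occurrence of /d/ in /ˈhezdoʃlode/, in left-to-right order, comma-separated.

[d], [ð]

Occurrence 1 (position 4): no conditioning environment matches → elsewhere allophone [d].
Occurrence 2 (position 9): between a vowel and a following unstressed vowel → [ð].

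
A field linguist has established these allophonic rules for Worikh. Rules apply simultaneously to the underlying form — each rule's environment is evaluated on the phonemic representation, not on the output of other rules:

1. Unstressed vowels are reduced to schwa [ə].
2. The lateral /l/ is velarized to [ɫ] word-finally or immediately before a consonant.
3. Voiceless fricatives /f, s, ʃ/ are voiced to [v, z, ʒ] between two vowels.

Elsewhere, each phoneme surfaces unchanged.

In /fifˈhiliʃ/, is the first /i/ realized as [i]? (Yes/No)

No

/i/ (between /f/ and /f/) occurs in an unstressed syllable → [ə] by rule 1.
The actual realization is [ə], not [i].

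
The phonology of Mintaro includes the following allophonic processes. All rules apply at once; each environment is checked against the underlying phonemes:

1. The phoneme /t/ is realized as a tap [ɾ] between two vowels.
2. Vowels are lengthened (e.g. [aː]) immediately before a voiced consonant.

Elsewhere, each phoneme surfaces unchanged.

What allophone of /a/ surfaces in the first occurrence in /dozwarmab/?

[aː]

/a/ (between /w/ and /r/) occurs before a voiced consonant → [aː] by rule 2.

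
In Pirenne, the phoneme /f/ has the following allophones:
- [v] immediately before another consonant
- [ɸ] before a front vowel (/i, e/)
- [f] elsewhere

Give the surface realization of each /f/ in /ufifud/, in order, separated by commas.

Occurrence 1 (position 2): before a front vowel (/i, e/) → [ɸ].
Occurrence 2 (position 4): no conditioning environment matches → elsewhere allophone [f].

[ɸ], [f]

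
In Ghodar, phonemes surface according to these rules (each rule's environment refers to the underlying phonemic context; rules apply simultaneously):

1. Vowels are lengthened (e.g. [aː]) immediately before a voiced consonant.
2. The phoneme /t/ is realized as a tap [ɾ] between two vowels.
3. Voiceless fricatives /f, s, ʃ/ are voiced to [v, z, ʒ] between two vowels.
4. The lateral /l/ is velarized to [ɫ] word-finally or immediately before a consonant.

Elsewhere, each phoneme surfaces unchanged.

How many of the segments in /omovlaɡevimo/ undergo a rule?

5

Segments that undergo a rule: /o/ → [oː] (rule 1); /o/ → [oː] (rule 1); /a/ → [aː] (rule 1); /e/ → [eː] (rule 1); /i/ → [iː] (rule 1).
All other segments surface unchanged.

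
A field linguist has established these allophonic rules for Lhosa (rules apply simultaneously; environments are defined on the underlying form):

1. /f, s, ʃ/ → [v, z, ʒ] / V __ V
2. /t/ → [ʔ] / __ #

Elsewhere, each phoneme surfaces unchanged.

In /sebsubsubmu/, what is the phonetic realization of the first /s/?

/s/ (word-initial): rule 1 targets it, but not between two vowels → unchanged [s].

[s]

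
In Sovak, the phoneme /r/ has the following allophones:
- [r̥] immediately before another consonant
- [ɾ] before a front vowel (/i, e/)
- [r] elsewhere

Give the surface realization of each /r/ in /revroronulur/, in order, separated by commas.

[ɾ], [r], [r], [r]

Occurrence 1 (position 1): before a front vowel (/i, e/) → [ɾ].
Occurrence 2 (position 4): no conditioning environment matches → elsewhere allophone [r].
Occurrence 3 (position 6): no conditioning environment matches → elsewhere allophone [r].
Occurrence 4 (position 12): no conditioning environment matches → elsewhere allophone [r].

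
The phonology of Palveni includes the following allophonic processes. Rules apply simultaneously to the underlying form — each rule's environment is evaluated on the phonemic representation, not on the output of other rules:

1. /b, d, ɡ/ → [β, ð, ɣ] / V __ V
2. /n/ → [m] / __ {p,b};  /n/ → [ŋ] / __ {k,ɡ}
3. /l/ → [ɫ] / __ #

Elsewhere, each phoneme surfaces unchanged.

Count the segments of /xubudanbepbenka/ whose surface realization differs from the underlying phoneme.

4

Segments that undergo a rule: /b/ → [β] (rule 1); /d/ → [ð] (rule 1); /n/ → [m] (rule 2); /n/ → [ŋ] (rule 2).
All other segments surface unchanged.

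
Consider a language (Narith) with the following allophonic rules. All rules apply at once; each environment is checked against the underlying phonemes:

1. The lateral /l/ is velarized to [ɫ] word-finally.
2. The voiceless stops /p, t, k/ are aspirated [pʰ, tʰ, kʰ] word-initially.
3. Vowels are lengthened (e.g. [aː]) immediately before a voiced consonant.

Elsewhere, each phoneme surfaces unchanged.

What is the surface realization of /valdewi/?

[vaːldeːwi]

/a/ (between /v/ and /l/) occurs before a voiced consonant → [aː] by rule 3.
/l/ — between /a/ and /d/; rule 1 does not apply here → [l].
/e/ (between /d/ and /w/) occurs before a voiced consonant → [eː] by rule 3.
/i/ (word-final): rule 3 targets it, but not before a voiced consonant → unchanged [i].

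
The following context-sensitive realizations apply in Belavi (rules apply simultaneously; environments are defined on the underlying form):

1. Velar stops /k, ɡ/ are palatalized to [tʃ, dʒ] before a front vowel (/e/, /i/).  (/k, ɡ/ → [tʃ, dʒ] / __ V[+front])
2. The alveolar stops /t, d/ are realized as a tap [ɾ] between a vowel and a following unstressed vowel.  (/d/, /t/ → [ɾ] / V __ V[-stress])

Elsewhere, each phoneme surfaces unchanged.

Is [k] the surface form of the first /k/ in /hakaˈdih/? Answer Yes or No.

/k/ (between /a/ and /a/): rule 1 targets it, but not before a front vowel → unchanged [k].
The actual realization is [k], which matches [k].

Yes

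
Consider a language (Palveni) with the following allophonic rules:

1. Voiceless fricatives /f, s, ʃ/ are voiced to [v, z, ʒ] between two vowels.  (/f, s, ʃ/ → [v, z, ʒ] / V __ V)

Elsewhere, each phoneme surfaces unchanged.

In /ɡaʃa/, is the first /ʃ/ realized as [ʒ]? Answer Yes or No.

Rule 1 applies to /ʃ/ (between /a/ and /a/: between two vowels) → [ʒ].
The actual realization is [ʒ], which matches [ʒ].

Yes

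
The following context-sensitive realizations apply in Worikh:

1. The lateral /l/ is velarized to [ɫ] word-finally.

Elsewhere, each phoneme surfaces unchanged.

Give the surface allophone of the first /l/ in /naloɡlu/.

/l/ (between /a/ and /o/): rule 1 targets it, but not word-finally → unchanged [l].

[l]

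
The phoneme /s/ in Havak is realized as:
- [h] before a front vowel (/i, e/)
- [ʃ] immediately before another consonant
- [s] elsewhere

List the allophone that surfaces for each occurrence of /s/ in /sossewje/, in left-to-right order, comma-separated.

Occurrence 1 (position 1): no conditioning environment matches → elsewhere allophone [s].
Occurrence 2 (position 3): immediately before another consonant → [ʃ].
Occurrence 3 (position 4): before a front vowel (/i, e/) → [h].

[s], [ʃ], [h]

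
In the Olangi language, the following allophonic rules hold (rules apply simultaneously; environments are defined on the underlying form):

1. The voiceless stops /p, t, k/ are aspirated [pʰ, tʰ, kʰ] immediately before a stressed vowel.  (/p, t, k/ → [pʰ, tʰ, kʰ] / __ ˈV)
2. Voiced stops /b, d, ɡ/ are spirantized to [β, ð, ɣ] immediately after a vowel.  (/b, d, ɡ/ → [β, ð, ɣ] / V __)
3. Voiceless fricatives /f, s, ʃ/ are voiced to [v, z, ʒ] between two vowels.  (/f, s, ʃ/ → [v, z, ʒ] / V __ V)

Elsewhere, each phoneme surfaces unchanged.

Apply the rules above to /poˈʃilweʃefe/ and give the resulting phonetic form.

[poˈʒilweʒeve]

/p/ (word-initial) is in the target of rule 1 but the environment (immediately before a stressed vowel) is not met → [p].
/o/ stays [o].
Rule 3 applies to /ʃ/ (between /o/ and /i/: between two vowels) → [ʒ].
/i/ (between /ʃ/ and /l/) is unaffected → [i].
/l/ (between /i/ and /w/) is unaffected → [l].
/w/ stays [w].
/e/ — not in any rule's target class → [e].
Rule 3 applies to /ʃ/ (between /e/ and /e/: between two vowels) → [ʒ].
/e/ (between /ʃ/ and /f/) is unaffected → [e].
Rule 3 applies to /f/ (between /e/ and /e/: between two vowels) → [v].
/e/ (word-final) is unaffected → [e].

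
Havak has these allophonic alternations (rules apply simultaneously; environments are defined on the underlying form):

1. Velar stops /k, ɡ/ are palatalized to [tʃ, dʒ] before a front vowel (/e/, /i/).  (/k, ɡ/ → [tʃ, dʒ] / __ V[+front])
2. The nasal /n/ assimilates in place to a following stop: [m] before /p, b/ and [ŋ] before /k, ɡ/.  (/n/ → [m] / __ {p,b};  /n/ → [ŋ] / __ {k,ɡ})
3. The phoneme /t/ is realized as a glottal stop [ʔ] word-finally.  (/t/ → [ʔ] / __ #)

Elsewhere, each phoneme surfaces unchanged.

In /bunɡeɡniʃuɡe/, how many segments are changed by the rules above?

3

Segments that undergo a rule: /n/ → [ŋ] (rule 2); /ɡ/ → [dʒ] (rule 1); /ɡ/ → [dʒ] (rule 1).
All other segments surface unchanged.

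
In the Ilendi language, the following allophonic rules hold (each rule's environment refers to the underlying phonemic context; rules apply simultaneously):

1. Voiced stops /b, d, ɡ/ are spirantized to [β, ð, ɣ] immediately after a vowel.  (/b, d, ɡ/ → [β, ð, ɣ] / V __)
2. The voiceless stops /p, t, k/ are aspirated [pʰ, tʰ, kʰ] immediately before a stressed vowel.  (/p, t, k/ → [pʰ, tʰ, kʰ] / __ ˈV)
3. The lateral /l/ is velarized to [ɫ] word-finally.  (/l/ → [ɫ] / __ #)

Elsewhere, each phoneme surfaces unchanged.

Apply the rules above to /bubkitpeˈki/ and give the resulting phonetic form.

/b/ (word-initial) fails the environment for rule 1, so it stays [b].
/b/ (between /u/ and /k/): immediately after a vowel, so rule 1 applies → [β].
/k/ — between /b/ and /i/; rule 2 does not apply here → [k].
/t/ (between /i/ and /p/): rule 2 targets it, but not immediately before a stressed vowel → unchanged [t].
/p/ (between /t/ and /e/) is in the target of rule 2 but the environment (immediately before a stressed vowel) is not met → [p].
/k/ — between /e/ and /i/, immediately before a stressed vowel — surfaces as [kʰ] (rule 2).

[buβkitpeˈkʰi]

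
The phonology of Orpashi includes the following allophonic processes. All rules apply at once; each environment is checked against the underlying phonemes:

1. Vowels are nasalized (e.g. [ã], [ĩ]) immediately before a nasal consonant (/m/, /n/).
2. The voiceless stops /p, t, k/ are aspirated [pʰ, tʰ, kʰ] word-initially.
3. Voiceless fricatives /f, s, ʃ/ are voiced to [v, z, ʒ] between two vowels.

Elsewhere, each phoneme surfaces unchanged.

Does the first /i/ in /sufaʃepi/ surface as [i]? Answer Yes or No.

/i/ — word-final; rule 1 does not apply here → [i].
The actual realization is [i], which matches [i].

Yes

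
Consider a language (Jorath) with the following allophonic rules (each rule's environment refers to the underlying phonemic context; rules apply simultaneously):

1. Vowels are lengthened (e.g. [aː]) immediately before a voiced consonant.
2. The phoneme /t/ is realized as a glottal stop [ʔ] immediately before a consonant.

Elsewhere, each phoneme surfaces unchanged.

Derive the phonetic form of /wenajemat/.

/w/ stays [w].
Rule 1 applies to /e/ (between /w/ and /n/: before a voiced consonant) → [eː].
/n/ stays [n].
/a/ (between /n/ and /j/): before a voiced consonant, so rule 1 applies → [aː].
/j/ stays [j].
/e/ meets the environment for rule 1 (before a voiced consonant) → [eː].
/m/ (between /e/ and /a/) is unaffected → [m].
/a/ (between /m/ and /t/) is in the target of rule 1 but the environment (before a voiced consonant) is not met → [a].
/t/ (word-final) is in the target of rule 2 but the environment (immediately before a consonant) is not met → [t].

[weːnaːjeːmat]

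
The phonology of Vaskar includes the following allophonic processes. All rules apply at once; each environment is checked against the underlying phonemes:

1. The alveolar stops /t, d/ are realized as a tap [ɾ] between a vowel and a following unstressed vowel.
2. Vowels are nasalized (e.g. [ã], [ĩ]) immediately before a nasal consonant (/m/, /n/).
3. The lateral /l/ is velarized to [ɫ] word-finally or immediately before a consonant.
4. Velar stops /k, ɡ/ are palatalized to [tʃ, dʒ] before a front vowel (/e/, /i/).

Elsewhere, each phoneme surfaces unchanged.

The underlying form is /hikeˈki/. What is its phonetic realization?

/i/ (between /h/ and /k/) is in the target of rule 2 but the environment (before a nasal consonant) is not met → [i].
/k/ meets the environment for rule 4 (before a front vowel) → [tʃ].
/e/ (between /k/ and /k/) fails the environment for rule 2, so it stays [e].
/k/ meets the environment for rule 4 (before a front vowel) → [tʃ].
/i/ (word-final) is in the target of rule 2 but the environment (before a nasal consonant) is not met → [i].

[hitʃeˈtʃi]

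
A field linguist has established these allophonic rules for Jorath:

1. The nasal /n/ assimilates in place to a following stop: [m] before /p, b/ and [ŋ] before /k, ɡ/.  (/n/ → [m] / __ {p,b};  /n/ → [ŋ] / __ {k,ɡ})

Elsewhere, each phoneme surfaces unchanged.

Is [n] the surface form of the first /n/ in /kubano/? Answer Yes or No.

/n/ (between /a/ and /o/): rule 1 targets it, but not before a labial or velar stop → unchanged [n].
The actual realization is [n], which matches [n].

Yes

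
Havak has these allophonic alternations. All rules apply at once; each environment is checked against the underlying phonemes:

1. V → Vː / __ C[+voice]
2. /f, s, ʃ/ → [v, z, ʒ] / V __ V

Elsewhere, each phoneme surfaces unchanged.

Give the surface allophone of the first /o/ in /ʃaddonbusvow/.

[oː]

/o/ (between /d/ and /n/) occurs before a voiced consonant → [oː] by rule 1.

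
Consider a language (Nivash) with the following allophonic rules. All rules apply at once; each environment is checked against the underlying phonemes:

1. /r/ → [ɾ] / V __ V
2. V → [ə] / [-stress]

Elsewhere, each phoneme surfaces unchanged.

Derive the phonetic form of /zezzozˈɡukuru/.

[zəzzəzˈɡukəɾə]

/e/ meets the environment for rule 2 (in an unstressed syllable) → [ə].
Rule 2 applies to /o/ (between /z/ and /z/: in an unstressed syllable) → [ə].
/u/ — between /ɡ/ and /k/; rule 2 does not apply here → [u].
Rule 2 applies to /u/ (between /k/ and /r/: in an unstressed syllable) → [ə].
/r/ (between /u/ and /u/) occurs between two vowels → [ɾ] by rule 1.
/u/ — word-final, in an unstressed syllable — surfaces as [ə] (rule 2).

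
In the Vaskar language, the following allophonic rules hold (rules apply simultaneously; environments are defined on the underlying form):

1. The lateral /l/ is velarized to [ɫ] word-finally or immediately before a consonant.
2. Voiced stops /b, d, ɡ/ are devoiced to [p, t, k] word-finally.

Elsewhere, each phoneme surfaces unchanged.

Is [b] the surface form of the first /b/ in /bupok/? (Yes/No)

Yes

/b/ — word-initial; rule 2 does not apply here → [b].
The actual realization is [b], which matches [b].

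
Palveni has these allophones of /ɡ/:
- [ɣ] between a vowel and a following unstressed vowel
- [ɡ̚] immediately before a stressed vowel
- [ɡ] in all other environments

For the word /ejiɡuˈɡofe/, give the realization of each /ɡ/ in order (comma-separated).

Occurrence 1 (position 4): between a vowel and a following unstressed vowel → [ɣ].
Occurrence 2 (position 6): immediately before a stressed vowel → [ɡ̚].

[ɣ], [ɡ̚]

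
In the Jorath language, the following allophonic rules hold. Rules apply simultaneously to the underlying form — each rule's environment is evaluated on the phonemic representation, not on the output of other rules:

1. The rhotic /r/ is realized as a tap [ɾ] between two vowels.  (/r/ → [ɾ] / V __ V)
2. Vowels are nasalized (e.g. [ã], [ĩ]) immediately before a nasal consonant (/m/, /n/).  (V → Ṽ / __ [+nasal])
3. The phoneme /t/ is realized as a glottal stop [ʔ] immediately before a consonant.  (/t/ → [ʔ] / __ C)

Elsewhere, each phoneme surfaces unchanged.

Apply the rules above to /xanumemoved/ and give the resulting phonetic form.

/x/ (word-initial) is unaffected → [x].
/a/ — between /x/ and /n/, before a nasal consonant — surfaces as [ã] (rule 2).
/n/ — not in any rule's target class → [n].
Rule 2 applies to /u/ (between /n/ and /m/: before a nasal consonant) → [ũ].
/m/ stays [m].
/e/ meets the environment for rule 2 (before a nasal consonant) → [ẽ].
/m/ — not in any rule's target class → [m].
/o/ (between /m/ and /v/): rule 2 targets it, but not before a nasal consonant → unchanged [o].
/v/ stays [v].
/e/ — between /v/ and /d/; rule 2 does not apply here → [e].
/d/ — not in any rule's target class → [d].

[xãnũmẽmoved]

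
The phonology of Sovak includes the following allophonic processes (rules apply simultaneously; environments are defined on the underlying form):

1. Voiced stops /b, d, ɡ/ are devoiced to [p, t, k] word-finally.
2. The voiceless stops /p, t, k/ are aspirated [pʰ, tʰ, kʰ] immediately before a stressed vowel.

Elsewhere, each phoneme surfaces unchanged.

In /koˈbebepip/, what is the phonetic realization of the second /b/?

/b/ (between /e/ and /e/): rule 1 targets it, but not word-finally → unchanged [b].

[b]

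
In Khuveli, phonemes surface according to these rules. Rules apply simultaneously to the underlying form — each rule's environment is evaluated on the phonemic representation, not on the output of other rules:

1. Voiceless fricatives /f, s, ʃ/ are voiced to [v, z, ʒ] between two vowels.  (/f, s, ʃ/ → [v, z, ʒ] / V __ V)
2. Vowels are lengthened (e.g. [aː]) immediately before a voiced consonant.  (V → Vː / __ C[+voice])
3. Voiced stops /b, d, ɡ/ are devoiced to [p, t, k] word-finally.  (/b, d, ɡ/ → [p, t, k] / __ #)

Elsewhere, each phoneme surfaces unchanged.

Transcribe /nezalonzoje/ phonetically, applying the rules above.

/e/ (between /n/ and /z/): before a voiced consonant, so rule 2 applies → [eː].
Rule 2 applies to /a/ (between /z/ and /l/: before a voiced consonant) → [aː].
/o/ meets the environment for rule 2 (before a voiced consonant) → [oː].
/o/ (between /z/ and /j/) occurs before a voiced consonant → [oː] by rule 2.
/e/ (word-final) is in the target of rule 2 but the environment (before a voiced consonant) is not met → [e].

[neːzaːloːnzoːje]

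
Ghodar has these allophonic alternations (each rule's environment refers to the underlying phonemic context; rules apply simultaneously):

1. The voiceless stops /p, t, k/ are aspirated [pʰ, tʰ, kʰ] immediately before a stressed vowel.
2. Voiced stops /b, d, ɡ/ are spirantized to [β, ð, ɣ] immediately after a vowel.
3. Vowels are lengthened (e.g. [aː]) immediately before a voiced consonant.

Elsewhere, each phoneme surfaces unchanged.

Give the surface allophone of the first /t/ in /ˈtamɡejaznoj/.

[tʰ]

/t/ meets the environment for rule 1 (immediately before a stressed vowel) → [tʰ].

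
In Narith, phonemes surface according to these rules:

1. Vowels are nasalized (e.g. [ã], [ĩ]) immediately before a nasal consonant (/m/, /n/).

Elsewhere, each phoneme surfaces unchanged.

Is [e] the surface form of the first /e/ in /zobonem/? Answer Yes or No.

No

Rule 1 applies to /e/ (between /n/ and /m/: before a nasal consonant) → [ẽ].
The actual realization is [ẽ], not [e].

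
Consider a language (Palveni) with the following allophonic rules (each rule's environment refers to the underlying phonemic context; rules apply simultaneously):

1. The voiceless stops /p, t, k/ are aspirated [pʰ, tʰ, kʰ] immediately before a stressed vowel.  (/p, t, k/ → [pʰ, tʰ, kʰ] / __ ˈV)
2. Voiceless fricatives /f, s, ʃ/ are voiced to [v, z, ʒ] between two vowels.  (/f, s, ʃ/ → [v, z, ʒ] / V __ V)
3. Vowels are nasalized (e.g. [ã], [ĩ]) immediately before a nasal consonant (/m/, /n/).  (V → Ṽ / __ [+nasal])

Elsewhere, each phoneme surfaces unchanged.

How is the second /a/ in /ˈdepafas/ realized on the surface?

/a/ — between /f/ and /s/; rule 3 does not apply here → [a].

[a]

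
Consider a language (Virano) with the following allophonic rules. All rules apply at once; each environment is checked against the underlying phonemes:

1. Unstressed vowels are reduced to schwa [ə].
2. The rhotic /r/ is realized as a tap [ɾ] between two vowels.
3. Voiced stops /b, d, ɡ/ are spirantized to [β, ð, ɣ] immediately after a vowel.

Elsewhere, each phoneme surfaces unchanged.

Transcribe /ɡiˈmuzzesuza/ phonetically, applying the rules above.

/ɡ/ (word-initial): rule 3 targets it, but not immediately after a vowel → unchanged [ɡ].
/i/ — between /ɡ/ and /m/, in an unstressed syllable — surfaces as [ə] (rule 1).
/m/ (between /i/ and /u/) is unaffected → [m].
/u/ (between /m/ and /z/) fails the environment for rule 1, so it stays [u].
/z/ — not in any rule's target class → [z].
/z/ stays [z].
/e/ (between /z/ and /s/): in an unstressed syllable, so rule 1 applies → [ə].
/s/ (between /e/ and /u/): no rule targets it → [s].
Rule 1 applies to /u/ (between /s/ and /z/: in an unstressed syllable) → [ə].
/z/ (between /u/ and /a/): no rule targets it → [z].
/a/ — word-final, in an unstressed syllable — surfaces as [ə] (rule 1).

[ɡəˈmuzzəsəzə]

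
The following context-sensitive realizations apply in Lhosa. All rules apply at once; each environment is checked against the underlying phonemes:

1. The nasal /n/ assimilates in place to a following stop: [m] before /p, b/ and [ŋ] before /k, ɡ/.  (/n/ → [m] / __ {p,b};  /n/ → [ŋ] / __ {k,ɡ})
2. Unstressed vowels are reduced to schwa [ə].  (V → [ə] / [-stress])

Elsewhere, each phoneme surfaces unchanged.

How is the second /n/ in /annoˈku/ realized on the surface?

[n]

/n/ (between /n/ and /o/): rule 1 targets it, but not before a labial or velar stop → unchanged [n].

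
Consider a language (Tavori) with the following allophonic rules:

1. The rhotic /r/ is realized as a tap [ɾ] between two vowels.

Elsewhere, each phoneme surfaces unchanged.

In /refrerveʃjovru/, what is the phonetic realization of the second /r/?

[r]

/r/ (between /f/ and /e/) is in the target of rule 1 but the environment (between two vowels) is not met → [r].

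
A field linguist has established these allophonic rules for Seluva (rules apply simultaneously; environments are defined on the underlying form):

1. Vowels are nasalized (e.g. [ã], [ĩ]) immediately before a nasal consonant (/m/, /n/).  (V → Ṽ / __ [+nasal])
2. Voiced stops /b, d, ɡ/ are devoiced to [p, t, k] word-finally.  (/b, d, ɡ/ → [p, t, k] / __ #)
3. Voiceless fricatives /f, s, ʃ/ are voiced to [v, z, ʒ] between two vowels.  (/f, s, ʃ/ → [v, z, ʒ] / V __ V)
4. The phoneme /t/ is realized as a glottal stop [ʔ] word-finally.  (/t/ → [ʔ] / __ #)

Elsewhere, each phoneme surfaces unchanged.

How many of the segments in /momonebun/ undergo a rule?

3

Segments that undergo a rule: /o/ → [õ] (rule 1); /o/ → [õ] (rule 1); /u/ → [ũ] (rule 1).
All other segments surface unchanged.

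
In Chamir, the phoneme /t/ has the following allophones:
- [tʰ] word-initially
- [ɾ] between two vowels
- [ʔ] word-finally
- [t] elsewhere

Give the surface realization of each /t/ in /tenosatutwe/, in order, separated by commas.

Occurrence 1 (position 1): word-initially → [tʰ].
Occurrence 2 (position 7): between two vowels → [ɾ].
Occurrence 3 (position 9): no conditioning environment matches → elsewhere allophone [t].

[tʰ], [ɾ], [t]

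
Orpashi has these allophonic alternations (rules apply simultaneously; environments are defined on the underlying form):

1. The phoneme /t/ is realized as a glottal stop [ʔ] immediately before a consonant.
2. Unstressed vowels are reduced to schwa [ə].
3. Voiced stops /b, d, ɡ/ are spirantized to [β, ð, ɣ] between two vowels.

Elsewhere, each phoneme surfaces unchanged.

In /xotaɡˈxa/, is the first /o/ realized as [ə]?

/o/ meets the environment for rule 2 (in an unstressed syllable) → [ə].
The actual realization is [ə], which matches [ə].

Yes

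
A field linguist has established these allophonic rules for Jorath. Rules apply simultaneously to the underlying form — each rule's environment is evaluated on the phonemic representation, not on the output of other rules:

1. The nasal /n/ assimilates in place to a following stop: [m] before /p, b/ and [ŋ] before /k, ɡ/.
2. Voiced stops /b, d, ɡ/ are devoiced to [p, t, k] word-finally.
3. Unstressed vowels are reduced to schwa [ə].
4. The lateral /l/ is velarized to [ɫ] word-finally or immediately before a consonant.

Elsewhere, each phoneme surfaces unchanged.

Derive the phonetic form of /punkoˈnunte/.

[pəŋkəˈnuntə]

/p/ (word-initial): no rule targets it → [p].
/u/ — between /p/ and /n/, in an unstressed syllable — surfaces as [ə] (rule 3).
/n/ (between /u/ and /k/): before a labial or velar stop, so rule 1 applies → [ŋ].
/k/ (between /n/ and /o/): no rule targets it → [k].
/o/ meets the environment for rule 3 (in an unstressed syllable) → [ə].
/n/ (between /o/ and /u/) is in the target of rule 1 but the environment (before a labial or velar stop) is not met → [n].
/u/ (between /n/ and /n/) fails the environment for rule 3, so it stays [u].
/n/ (between /u/ and /t/) fails the environment for rule 1, so it stays [n].
/t/ (between /n/ and /e/): no rule targets it → [t].
/e/ (word-final): in an unstressed syllable, so rule 3 applies → [ə].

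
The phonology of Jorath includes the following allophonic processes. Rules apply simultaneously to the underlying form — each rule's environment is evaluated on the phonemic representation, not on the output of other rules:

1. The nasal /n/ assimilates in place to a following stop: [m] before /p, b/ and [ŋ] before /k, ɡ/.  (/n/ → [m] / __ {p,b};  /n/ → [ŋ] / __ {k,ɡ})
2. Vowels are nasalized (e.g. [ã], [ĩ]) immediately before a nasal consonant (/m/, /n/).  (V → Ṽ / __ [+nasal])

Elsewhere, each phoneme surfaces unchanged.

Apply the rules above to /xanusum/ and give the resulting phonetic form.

/a/ (between /x/ and /n/): before a nasal consonant, so rule 2 applies → [ã].
/n/ — between /a/ and /u/; rule 1 does not apply here → [n].
/u/ (between /n/ and /s/) fails the environment for rule 2, so it stays [u].
/u/ (between /s/ and /m/) occurs before a nasal consonant → [ũ] by rule 2.

[xãnusũm]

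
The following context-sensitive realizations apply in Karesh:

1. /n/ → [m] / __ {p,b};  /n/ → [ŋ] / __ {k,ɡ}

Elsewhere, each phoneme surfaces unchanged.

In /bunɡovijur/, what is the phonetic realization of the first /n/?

Rule 1 applies to /n/ (between /u/ and /ɡ/: before a labial or velar stop) → [ŋ].

[ŋ]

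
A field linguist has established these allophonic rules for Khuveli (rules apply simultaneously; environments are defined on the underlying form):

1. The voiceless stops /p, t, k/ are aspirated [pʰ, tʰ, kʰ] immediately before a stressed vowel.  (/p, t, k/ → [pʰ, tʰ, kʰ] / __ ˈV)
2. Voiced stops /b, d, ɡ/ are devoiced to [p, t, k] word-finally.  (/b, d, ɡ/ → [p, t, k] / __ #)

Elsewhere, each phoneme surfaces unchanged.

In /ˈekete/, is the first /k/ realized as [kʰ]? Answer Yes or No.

/k/ — between /e/ and /e/; rule 1 does not apply here → [k].
The actual realization is [k], not [kʰ].

No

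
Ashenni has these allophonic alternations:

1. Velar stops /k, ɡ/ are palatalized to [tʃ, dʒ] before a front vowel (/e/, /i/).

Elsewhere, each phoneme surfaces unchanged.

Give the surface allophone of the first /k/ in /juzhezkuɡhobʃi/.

[k]

/k/ — between /z/ and /u/; rule 1 does not apply here → [k].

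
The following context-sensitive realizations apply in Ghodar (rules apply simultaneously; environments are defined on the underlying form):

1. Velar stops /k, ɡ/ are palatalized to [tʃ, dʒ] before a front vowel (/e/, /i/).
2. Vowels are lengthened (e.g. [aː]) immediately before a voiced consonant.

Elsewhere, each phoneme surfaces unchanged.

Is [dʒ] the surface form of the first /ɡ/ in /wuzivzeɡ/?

No

/ɡ/ (word-final) fails the environment for rule 1, so it stays [ɡ].
The actual realization is [ɡ], not [dʒ].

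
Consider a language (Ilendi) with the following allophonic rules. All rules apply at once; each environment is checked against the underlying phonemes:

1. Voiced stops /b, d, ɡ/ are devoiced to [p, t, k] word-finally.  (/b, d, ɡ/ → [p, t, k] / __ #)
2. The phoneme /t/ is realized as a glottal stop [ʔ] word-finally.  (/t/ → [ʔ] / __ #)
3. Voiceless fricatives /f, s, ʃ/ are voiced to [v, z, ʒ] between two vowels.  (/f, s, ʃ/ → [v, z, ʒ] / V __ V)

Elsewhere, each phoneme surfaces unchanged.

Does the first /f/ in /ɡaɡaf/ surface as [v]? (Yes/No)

No

/f/ (word-final): rule 3 targets it, but not between two vowels → unchanged [f].
The actual realization is [f], not [v].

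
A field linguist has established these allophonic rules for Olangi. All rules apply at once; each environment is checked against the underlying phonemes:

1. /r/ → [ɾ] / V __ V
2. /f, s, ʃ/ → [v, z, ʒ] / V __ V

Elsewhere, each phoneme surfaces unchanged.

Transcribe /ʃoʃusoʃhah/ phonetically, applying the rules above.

[ʃoʒuzoʃhah]

/ʃ/ (word-initial) is in the target of rule 2 but the environment (between two vowels) is not met → [ʃ].
/o/ — not in any rule's target class → [o].
Rule 2 applies to /ʃ/ (between /o/ and /u/: between two vowels) → [ʒ].
/u/ (between /ʃ/ and /s/) is unaffected → [u].
/s/ — between /u/ and /o/, between two vowels — surfaces as [z] (rule 2).
/o/ stays [o].
/ʃ/ (between /o/ and /h/): rule 2 targets it, but not between two vowels → unchanged [ʃ].
/h/ (between /ʃ/ and /a/) is unaffected → [h].
/a/ stays [a].
/h/ stays [h].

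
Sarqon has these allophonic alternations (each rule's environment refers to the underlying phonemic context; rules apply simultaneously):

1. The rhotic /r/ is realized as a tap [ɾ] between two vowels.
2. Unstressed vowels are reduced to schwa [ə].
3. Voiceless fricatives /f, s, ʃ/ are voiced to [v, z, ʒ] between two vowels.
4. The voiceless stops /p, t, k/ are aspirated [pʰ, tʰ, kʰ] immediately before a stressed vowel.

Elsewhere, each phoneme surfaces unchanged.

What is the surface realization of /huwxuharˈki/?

[həwxəhərˈkʰi]

/h/ (word-initial): no rule targets it → [h].
/u/ (between /h/ and /w/): in an unstressed syllable, so rule 2 applies → [ə].
/w/ stays [w].
/x/ (between /w/ and /u/) is unaffected → [x].
/u/ (between /x/ and /h/) occurs in an unstressed syllable → [ə] by rule 2.
/h/ (between /u/ and /a/) is unaffected → [h].
/a/ — between /h/ and /r/, in an unstressed syllable — surfaces as [ə] (rule 2).
/r/ (between /a/ and /k/) fails the environment for rule 1, so it stays [r].
/k/ — between /r/ and /i/, immediately before a stressed vowel — surfaces as [kʰ] (rule 4).
/i/ (word-final) fails the environment for rule 2, so it stays [i].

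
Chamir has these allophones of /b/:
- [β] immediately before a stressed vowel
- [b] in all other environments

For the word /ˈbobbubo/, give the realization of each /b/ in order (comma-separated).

Occurrence 1 (position 1): immediately before a stressed vowel → [β].
Occurrence 2 (position 3): no conditioning environment matches → elsewhere allophone [b].
Occurrence 3 (position 4): no conditioning environment matches → elsewhere allophone [b].
Occurrence 4 (position 6): no conditioning environment matches → elsewhere allophone [b].

[β], [b], [b], [b]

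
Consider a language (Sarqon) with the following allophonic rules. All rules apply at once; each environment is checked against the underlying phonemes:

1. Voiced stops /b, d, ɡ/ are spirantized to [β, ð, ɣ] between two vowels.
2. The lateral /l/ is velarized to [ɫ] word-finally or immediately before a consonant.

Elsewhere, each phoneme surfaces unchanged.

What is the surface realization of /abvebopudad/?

[abveβopuðad]

/a/ (word-initial) is unaffected → [a].
/b/ (between /a/ and /v/): rule 1 targets it, but not between two vowels → unchanged [b].
/v/ (between /b/ and /e/): no rule targets it → [v].
/e/ (between /v/ and /b/) is unaffected → [e].
/b/ meets the environment for rule 1 (between two vowels) → [β].
/o/ stays [o].
/p/ (between /o/ and /u/): no rule targets it → [p].
/u/ (between /p/ and /d/) is unaffected → [u].
/d/ (between /u/ and /a/) occurs between two vowels → [ð] by rule 1.
/a/ (between /d/ and /d/) is unaffected → [a].
/d/ — word-final; rule 1 does not apply here → [d].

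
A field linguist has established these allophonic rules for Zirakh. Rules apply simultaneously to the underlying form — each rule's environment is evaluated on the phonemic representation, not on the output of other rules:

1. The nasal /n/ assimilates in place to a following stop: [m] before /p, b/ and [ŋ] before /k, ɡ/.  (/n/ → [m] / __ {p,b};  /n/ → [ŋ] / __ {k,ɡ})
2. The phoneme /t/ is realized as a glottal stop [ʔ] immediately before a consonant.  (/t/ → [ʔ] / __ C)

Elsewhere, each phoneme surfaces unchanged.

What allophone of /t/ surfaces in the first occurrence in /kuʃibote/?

[t]

/t/ (between /o/ and /e/) is in the target of rule 2 but the environment (immediately before a consonant) is not met → [t].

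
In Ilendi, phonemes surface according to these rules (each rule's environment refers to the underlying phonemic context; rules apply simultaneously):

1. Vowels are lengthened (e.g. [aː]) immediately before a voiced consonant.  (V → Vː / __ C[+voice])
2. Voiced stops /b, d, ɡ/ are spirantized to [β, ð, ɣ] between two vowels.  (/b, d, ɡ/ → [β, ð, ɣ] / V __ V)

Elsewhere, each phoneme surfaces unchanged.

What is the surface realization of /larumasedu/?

/l/ (word-initial) is unaffected → [l].
/a/ meets the environment for rule 1 (before a voiced consonant) → [aː].
/r/ — not in any rule's target class → [r].
Rule 1 applies to /u/ (between /r/ and /m/: before a voiced consonant) → [uː].
/m/ — not in any rule's target class → [m].
/a/ — between /m/ and /s/; rule 1 does not apply here → [a].
/s/ (between /a/ and /e/): no rule targets it → [s].
/e/ (between /s/ and /d/) occurs before a voiced consonant → [eː] by rule 1.
/d/ (between /e/ and /u/): between two vowels, so rule 2 applies → [ð].
/u/ — word-final; rule 1 does not apply here → [u].

[laːruːmaseːðu]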